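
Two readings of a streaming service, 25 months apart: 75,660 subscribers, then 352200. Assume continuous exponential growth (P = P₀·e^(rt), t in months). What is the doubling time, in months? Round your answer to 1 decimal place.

r = ln(352200/75660) / 25 = ln(4.65504) / 25 ≈ 0.061518 per month
doubling time = ln 2 / |r| = 0.69315 / 0.061518

doubling time ≈ 11.3 months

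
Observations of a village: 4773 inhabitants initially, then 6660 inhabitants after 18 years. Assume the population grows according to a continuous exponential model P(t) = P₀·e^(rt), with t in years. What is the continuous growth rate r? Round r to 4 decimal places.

r ≈ 0.0185 per year

6660 = 4773 · e^(r·18)
e^(18r) = 6660/4773 = 1.39535
r = ln(1.39535) / 18 = 0.33314 / 18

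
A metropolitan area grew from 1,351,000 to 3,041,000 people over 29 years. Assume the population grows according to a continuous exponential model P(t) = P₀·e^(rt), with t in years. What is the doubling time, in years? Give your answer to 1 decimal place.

doubling time ≈ 24.8 years

r = ln(3041000/1351000) / 29 = ln(2.25093) / 29 ≈ 0.027977 per year
doubling time = ln 2 / |r| = 0.69315 / 0.027977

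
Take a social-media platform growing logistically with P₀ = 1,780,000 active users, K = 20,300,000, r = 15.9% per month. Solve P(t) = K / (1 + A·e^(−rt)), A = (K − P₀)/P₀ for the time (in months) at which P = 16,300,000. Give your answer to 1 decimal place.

t ≈ 23.6 months

A = (20300000 − 1780000)/1780000 = 10.40449
16300000 = 20300000/(1 + 10.40449·e^(−0.159t)) → 1 + 10.40449·e^(−0.159t) = 1.2454
e^(−0.159t) = 0.023586 → t = ln(42.39831)/0.159 = 3.74711/0.159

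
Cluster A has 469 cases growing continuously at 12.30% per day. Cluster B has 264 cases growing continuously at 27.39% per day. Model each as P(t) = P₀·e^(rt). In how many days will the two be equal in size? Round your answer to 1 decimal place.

t ≈ 3.8 days

469·e^(0.123t) = 264·e^(0.2739t)
469/264 = e^((0.2739 − 0.123)t) → ln(1.77652) = 0.1509·t
t = 0.57465 / 0.1509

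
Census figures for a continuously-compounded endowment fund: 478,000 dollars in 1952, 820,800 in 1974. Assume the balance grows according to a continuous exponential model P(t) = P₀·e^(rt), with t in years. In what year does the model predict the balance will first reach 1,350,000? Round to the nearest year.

r = ln(820800/478000) / 22 = 0.54067/22 ≈ 0.024576 per year
t = ln(1350000/478000) / r = 1.03825/0.024576 ≈ 42.25 years after 1952

year 1994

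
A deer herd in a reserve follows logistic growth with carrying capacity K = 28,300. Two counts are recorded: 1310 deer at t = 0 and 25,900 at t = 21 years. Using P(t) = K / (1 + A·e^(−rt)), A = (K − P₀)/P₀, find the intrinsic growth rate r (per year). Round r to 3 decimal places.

r ≈ 0.257 per year

A = (28300 − 1310)/1310 = 20.60305
25900 = 28300/(1 + 20.60305·e^(−r·21)) → e^(−21r) = (1.09266 − 1)/20.60305 = 0.004498
r = −ln(0.004498)/21 = 5.40421/21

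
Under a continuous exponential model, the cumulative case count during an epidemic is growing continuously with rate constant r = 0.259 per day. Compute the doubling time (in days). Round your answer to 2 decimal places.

doubling time ≈ 2.68 days

doubling time = ln(2) / |r| = 0.69315 / 0.259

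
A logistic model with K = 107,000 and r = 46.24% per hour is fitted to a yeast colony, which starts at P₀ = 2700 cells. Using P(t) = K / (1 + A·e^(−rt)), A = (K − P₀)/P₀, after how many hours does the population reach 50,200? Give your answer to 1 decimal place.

t ≈ 7.6 hours

A = (107000 − 2700)/2700 = 38.62963
50200 = 107000/(1 + 38.62963·e^(−0.4624t)) → 1 + 38.62963·e^(−0.4624t) = 2.13147
e^(−0.4624t) = 0.02929 → t = ln(34.14098)/0.4624 = 3.5305/0.4624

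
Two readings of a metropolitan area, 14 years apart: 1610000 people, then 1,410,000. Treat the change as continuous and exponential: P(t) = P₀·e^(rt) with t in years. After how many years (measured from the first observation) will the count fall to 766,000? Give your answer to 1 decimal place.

r = ln(1410000/1610000) / 14 ≈ -0.009475 per year
t = ln(766000/1610000) / r = -0.74281 / -0.009475 ≈ 78.4

t ≈ 78.4 years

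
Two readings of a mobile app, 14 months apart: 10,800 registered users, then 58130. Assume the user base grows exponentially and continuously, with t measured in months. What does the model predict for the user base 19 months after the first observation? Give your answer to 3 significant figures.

≈ 106,000 registered users

r = ln(58130/10800) / 14 ≈ 0.120224 per month
P(19) = 10800 · e^(0.120224·19) = 10800 · 9.81838 ≈ 106038.45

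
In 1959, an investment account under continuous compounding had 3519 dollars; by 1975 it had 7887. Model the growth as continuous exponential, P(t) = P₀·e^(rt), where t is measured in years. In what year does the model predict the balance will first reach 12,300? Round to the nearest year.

r = ln(7887/3519) / 16 = 0.80704/16 ≈ 0.05044 per year
t = ln(12300/3519) / r = 1.25142/0.05044 ≈ 24.81 years after 1959

year 1984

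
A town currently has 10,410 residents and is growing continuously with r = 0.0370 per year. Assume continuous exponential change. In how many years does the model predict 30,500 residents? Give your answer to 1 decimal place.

30500 = 10410 · e^(0.037·t)
t = ln(30500/10410) / 0.037 = ln(2.92988) / 0.037 = 1.07496 / 0.037

t ≈ 29.1 years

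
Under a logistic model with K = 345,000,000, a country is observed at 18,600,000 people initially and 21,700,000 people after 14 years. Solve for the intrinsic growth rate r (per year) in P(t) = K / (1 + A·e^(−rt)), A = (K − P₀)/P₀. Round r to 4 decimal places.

A = (345000000 − 18600000)/18600000 = 17.54839
21700000 = 345000000/(1 + 17.54839·e^(−r·14)) → e^(−14r) = (15.89862 − 1)/17.54839 = 0.849002
r = −ln(0.849002)/14 = 0.16369/14

r ≈ 0.0117 per year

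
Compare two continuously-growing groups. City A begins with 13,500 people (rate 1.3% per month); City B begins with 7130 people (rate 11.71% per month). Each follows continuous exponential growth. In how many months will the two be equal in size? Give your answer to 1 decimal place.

t ≈ 6.1 months

13500·e^(0.013t) = 7130·e^(0.1171t)
13500/7130 = e^((0.1171 − 0.013)t) → ln(1.89341) = 0.1041·t
t = 0.63838 / 0.1041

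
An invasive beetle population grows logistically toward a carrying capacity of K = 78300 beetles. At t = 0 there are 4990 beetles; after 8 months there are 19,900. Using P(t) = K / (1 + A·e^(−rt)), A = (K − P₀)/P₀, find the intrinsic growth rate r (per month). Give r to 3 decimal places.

A = (78300 − 4990)/4990 = 14.69138
19900 = 78300/(1 + 14.69138·e^(−r·8)) → e^(−8r) = (3.93467 − 1)/14.69138 = 0.199755
r = −ln(0.199755)/8 = 1.61066/8

r ≈ 0.201 per month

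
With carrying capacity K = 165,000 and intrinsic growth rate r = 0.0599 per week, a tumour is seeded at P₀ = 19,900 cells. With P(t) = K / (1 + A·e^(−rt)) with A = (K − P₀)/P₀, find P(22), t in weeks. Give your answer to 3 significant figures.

A = (165000 − 19900)/19900 = 7.29146
P(22) = 165000 / (1 + 7.29146·e^(−0.0599·22)) = 165000 / (1 + 7.29146·0.267724)
= 165000 / 2.9521 ≈ 55892.5

≈ 55,900 cells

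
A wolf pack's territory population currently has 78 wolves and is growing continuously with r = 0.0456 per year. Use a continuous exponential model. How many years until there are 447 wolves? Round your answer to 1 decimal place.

t ≈ 38.3 years

447 = 78 · e^(0.0456·t)
t = ln(447/78) / 0.0456 = ln(5.73077) / 0.0456 = 1.74585 / 0.0456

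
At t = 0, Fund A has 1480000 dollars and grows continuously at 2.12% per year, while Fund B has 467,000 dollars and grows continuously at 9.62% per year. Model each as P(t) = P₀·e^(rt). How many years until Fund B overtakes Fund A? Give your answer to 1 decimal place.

1480000·e^(0.0212t) = 467000·e^(0.0962t)
1480000/467000 = e^((0.0962 − 0.0212)t) → ln(3.16916) = 0.075·t
t = 1.15347 / 0.075

t ≈ 15.4 years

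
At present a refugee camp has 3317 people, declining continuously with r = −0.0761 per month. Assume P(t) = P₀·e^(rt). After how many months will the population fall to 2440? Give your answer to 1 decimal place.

t ≈ 4.0 months

2440 = 3317 · e^(-0.0761·t)
t = ln(2440/3317) / -0.0761 = ln(0.7356) / -0.0761 = -0.30706 / -0.0761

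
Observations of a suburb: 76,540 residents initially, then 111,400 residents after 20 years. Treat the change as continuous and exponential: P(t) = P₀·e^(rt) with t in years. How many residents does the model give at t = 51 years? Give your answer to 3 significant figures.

r = ln(111400/76540) / 20 ≈ 0.018766 per year
P(51) = 76540 · e^(0.018766·51) = 76540 · 2.604 ≈ 199310.48

≈ 199,000 residents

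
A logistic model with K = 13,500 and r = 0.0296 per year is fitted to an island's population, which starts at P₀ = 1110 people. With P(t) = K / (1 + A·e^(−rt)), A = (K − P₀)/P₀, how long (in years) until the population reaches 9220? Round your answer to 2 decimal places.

t ≈ 107.43 years

A = (13500 − 1110)/1110 = 11.16216
9220 = 13500/(1 + 11.16216·e^(−0.0296t)) → 1 + 11.16216·e^(−0.0296t) = 1.46421
e^(−0.0296t) = 0.041588 → t = ln(24.04559)/0.0296 = 3.17995/0.0296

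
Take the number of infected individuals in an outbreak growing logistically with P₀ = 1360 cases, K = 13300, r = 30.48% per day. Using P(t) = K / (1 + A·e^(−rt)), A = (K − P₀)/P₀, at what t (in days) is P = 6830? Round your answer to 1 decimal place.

A = (13300 − 1360)/1360 = 8.77941
6830 = 13300/(1 + 8.77941·e^(−0.3048t)) → 1 + 8.77941·e^(−0.3048t) = 1.94729
e^(−0.3048t) = 0.107899 → t = ln(9.26791)/0.3048 = 2.22656/0.3048

t ≈ 7.3 days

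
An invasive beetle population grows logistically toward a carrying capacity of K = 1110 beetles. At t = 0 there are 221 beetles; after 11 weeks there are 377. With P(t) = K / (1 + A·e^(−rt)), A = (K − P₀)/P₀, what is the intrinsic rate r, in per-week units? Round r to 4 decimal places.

r ≈ 0.0661 per week

A = (1110 − 221)/221 = 4.02262
377 = 1110/(1 + 4.02262·e^(−r·11)) → e^(−11r) = (2.9443 − 1)/4.02262 = 0.48334
r = −ln(0.48334)/11 = 0.72703/11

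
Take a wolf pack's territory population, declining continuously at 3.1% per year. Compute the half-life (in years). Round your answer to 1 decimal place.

half-life = ln(2) / |r| = 0.69315 / 0.031

half-life ≈ 22.4 years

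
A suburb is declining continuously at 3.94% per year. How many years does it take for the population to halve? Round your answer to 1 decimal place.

half-life = ln(2) / |r| = 0.69315 / 0.0394

half-life ≈ 17.6 years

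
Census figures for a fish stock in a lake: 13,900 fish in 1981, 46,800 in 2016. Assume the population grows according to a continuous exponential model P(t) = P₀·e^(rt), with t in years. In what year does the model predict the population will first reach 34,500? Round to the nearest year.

year 2007

r = ln(46800/13900) / 35 = 1.21399/35 ≈ 0.034686 per year
t = ln(34500/13900) / r = 0.90907/0.034686 ≈ 26.21 years after 1981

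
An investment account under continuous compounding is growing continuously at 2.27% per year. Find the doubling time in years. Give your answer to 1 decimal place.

doubling time ≈ 30.5 years

doubling time = ln(2) / |r| = 0.69315 / 0.0227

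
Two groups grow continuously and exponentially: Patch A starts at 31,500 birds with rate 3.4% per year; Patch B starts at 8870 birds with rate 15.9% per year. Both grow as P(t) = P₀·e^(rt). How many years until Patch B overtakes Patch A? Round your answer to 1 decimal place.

t ≈ 10.1 years

31500·e^(0.034t) = 8870·e^(0.159t)
31500/8870 = e^((0.159 − 0.034)t) → ln(3.5513) = 0.125·t
t = 1.26731 / 0.125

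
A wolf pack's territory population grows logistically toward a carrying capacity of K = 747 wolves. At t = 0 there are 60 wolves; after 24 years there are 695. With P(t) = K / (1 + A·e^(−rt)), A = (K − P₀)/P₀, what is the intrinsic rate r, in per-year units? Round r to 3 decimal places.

A = (747 − 60)/60 = 11.45
695 = 747/(1 + 11.45·e^(−r·24)) → e^(−24r) = (1.07482 − 1)/11.45 = 0.006535
r = −ln(0.006535)/24 = 5.03066/24

r ≈ 0.210 per year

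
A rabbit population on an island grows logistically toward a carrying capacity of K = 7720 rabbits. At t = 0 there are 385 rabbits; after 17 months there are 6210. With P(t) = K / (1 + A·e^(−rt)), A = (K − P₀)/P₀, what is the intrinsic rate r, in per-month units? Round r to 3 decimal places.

r ≈ 0.257 per month

A = (7720 − 385)/385 = 19.05195
6210 = 7720/(1 + 19.05195·e^(−r·17)) → e^(−17r) = (1.24316 − 1)/19.05195 = 0.012763
r = −ln(0.012763)/17 = 4.36122/17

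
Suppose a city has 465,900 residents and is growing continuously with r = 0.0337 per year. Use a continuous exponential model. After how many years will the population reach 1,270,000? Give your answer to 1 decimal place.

1270000 = 465900 · e^(0.0337·t)
t = ln(1270000/465900) / 0.0337 = ln(2.72591) / 0.0337 = 1.0028 / 0.0337

t ≈ 29.8 years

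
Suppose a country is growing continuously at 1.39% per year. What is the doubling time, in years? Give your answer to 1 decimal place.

doubling time ≈ 49.9 years

doubling time = ln(2) / |r| = 0.69315 / 0.0139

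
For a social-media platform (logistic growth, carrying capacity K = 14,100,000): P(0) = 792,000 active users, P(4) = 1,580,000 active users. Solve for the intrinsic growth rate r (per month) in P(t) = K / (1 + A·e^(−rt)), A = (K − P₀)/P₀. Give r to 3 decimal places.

A = (14100000 − 792000)/792000 = 16.80303
1580000 = 14100000/(1 + 16.80303·e^(−r·4)) → e^(−4r) = (8.92405 − 1)/16.80303 = 0.471585
r = −ln(0.471585)/4 = 0.75166/4

r ≈ 0.188 per month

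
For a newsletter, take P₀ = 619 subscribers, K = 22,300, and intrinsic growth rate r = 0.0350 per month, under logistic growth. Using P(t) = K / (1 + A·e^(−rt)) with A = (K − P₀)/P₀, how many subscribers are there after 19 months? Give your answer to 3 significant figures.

≈ 1,170 subscribers

A = (22300 − 619)/619 = 35.02585
P(19) = 22300 / (1 + 35.02585·e^(−0.035·19)) = 22300 / (1 + 35.02585·0.514274)
= 22300 / 19.01287 ≈ 1172.89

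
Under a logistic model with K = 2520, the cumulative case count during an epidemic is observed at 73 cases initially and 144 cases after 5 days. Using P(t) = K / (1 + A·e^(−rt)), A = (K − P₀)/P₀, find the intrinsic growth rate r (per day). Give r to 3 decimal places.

r ≈ 0.142 per day

A = (2520 − 73)/73 = 33.52055
144 = 2520/(1 + 33.52055·e^(−r·5)) → e^(−5r) = (17.5 − 1)/33.52055 = 0.492235
r = −ln(0.492235)/5 = 0.7088/5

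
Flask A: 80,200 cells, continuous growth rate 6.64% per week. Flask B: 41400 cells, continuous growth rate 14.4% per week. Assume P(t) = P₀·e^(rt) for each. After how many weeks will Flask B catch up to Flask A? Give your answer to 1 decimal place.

80200·e^(0.0664t) = 41400·e^(0.144t)
80200/41400 = e^((0.144 − 0.0664)t) → ln(1.9372) = 0.0776·t
t = 0.66124 / 0.0776

t ≈ 8.5 weeks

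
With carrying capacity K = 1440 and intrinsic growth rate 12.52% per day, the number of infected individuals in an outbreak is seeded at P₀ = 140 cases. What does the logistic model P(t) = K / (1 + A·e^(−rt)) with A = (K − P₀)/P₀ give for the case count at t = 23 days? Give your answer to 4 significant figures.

A = (1440 − 140)/140 = 9.28571
P(23) = 1440 / (1 + 9.28571·e^(−0.1252·23)) = 1440 / (1 + 9.28571·0.056157)
= 1440 / 1.52146 ≈ 946.46

≈ 946.5 cases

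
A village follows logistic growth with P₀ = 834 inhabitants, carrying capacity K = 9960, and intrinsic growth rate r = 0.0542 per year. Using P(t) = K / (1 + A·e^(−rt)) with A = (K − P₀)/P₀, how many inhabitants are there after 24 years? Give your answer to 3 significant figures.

A = (9960 − 834)/834 = 10.94245
P(24) = 9960 / (1 + 10.94245·e^(−0.0542·24)) = 9960 / (1 + 10.94245·0.272314)
= 9960 / 3.97978 ≈ 2502.65

≈ 2,500 inhabitants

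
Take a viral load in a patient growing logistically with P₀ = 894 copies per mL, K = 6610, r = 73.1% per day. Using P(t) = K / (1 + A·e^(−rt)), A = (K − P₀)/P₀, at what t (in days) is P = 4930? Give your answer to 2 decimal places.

A = (6610 − 894)/894 = 6.39374
4930 = 6610/(1 + 6.39374·e^(−0.731t)) → 1 + 6.39374·e^(−0.731t) = 1.34077
e^(−0.731t) = 0.053298 → t = ln(18.76257)/0.731 = 2.93186/0.731

t ≈ 4.01 days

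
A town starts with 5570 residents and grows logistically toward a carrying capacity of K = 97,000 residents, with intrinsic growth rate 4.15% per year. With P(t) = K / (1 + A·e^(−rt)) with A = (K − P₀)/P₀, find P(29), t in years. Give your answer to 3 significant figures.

≈ 16,400 residents

A = (97000 − 5570)/5570 = 16.41472
P(29) = 97000 / (1 + 16.41472·e^(−0.0415·29)) = 97000 / (1 + 16.41472·0.300142)
= 97000 / 5.92675 ≈ 16366.49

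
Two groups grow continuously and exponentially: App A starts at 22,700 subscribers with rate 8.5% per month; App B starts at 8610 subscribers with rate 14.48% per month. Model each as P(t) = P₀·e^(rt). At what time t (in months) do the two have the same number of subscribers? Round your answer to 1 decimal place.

22700·e^(0.085t) = 8610·e^(0.1448t)
22700/8610 = e^((0.1448 − 0.085)t) → ln(2.63647) = 0.0598·t
t = 0.96944 / 0.0598

t ≈ 16.2 months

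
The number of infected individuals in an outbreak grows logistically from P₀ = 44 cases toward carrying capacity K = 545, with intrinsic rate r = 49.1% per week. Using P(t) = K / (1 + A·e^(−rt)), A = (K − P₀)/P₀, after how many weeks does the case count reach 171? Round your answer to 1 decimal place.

t ≈ 3.4 weeks

A = (545 − 44)/44 = 11.38636
171 = 545/(1 + 11.38636·e^(−0.491t)) → 1 + 11.38636·e^(−0.491t) = 3.18713
e^(−0.491t) = 0.192084 → t = ln(5.20606)/0.491 = 1.64982/0.491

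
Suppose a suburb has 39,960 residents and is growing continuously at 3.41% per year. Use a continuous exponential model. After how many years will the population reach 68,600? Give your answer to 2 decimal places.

68600 = 39960 · e^(0.0341·t)
t = ln(68600/39960) / 0.0341 = ln(1.71672) / 0.0341 = 0.54041 / 0.0341

t ≈ 15.85 years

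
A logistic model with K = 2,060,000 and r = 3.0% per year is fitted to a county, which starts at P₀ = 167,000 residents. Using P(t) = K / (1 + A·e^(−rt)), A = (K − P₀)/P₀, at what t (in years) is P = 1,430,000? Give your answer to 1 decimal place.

t ≈ 108.3 years

A = (2060000 − 167000)/167000 = 11.33533
1430000 = 2060000/(1 + 11.33533·e^(−0.03t)) → 1 + 11.33533·e^(−0.03t) = 1.44056
e^(−0.03t) = 0.038866 → t = ln(25.7294)/0.03 = 3.24763/0.03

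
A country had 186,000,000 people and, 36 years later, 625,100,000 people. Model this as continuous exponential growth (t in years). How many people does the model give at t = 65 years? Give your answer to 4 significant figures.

r = ln(625100000/186000000) / 36 ≈ 0.033671 per year
P(65) = 186000000 · e^(0.033671·65) = 186000000 · 8.92299 ≈ 1659676291.66

≈ 1,660,000,000 people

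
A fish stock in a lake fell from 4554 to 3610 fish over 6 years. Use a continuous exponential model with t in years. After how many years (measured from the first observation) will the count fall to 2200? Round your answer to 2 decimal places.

t ≈ 18.79 years

r = ln(3610/4554) / 6 ≈ -0.038716 per year
t = ln(2200/4554) / r = -0.72755 / -0.038716 ≈ 18.792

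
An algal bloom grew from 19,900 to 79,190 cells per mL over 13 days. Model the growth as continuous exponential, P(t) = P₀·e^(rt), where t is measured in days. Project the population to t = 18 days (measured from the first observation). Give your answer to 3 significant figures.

≈ 135,000 cells per mL

r = ln(79190/19900) / 13 ≈ 0.106241 per day
P(18) = 19900 · e^(0.106241·18) = 19900 · 6.76887 ≈ 134700.53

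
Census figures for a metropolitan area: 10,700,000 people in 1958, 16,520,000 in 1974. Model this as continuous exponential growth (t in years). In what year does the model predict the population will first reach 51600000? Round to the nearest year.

year 2016

r = ln(16520000/10700000) / 16 = 0.43433/16 ≈ 0.027146 per year
t = ln(51600000/10700000) / r = 1.57328/0.027146 ≈ 57.96 years after 1958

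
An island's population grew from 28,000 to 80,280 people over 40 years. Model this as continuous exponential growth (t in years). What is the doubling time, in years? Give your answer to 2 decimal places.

r = ln(80280/28000) / 40 = ln(2.86714) / 40 ≈ 0.026333 per year
doubling time = ln 2 / |r| = 0.69315 / 0.026333

doubling time ≈ 26.32 years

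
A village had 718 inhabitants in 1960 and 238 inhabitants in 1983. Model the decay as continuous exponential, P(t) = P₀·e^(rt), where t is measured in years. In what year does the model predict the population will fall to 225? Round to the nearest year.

r = ln(238/718) / 23 = -1.1042/23 ≈ -0.048009 per year
t = ln(225/718) / r = -1.16037/-0.048009 ≈ 24.17 years after 1960

year 1984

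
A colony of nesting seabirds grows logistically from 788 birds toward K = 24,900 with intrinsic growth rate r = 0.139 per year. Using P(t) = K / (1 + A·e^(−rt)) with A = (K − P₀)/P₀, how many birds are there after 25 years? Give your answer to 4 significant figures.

≈ 12,790 birds

A = (24900 − 788)/788 = 30.59898
P(25) = 24900 / (1 + 30.59898·e^(−0.139·25)) = 24900 / (1 + 30.59898·0.030962)
= 24900 / 1.9474 ≈ 12786.27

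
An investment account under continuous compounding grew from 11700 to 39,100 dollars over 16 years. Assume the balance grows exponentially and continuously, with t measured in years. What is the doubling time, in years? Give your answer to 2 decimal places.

doubling time ≈ 9.19 years

r = ln(39100/11700) / 16 = ln(3.34188) / 16 ≈ 0.075408 per year
doubling time = ln 2 / |r| = 0.69315 / 0.075408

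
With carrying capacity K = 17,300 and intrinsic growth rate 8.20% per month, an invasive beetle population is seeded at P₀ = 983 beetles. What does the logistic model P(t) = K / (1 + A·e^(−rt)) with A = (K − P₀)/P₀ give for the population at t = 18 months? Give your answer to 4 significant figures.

≈ 3,609 beetles

A = (17300 − 983)/983 = 16.59919
P(18) = 17300 / (1 + 16.59919·e^(−0.082·18)) = 17300 / (1 + 16.59919·0.22855)
= 17300 / 4.79375 ≈ 3608.87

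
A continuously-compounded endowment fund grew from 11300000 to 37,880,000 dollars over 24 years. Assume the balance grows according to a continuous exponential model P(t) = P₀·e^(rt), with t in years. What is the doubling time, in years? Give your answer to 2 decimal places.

r = ln(37880000/11300000) / 24 = ln(3.35221) / 24 ≈ 0.050401 per year
doubling time = ln 2 / |r| = 0.69315 / 0.050401

doubling time ≈ 13.75 years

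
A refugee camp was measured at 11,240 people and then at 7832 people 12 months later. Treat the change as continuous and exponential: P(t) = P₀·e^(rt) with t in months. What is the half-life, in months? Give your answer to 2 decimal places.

half-life ≈ 23.02 months

r = ln(7832/11240) / 12 = ln(0.6968) / 12 ≈ -0.030105 per month
half-life = ln 2 / |r| = 0.69315 / 0.030105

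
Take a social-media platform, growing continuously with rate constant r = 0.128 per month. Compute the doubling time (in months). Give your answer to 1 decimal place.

doubling time ≈ 5.4 months

doubling time = ln(2) / |r| = 0.69315 / 0.128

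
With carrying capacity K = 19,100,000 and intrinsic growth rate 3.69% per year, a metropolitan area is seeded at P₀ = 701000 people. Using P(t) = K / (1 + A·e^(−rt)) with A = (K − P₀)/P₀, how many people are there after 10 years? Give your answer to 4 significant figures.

A = (19100000 − 701000)/701000 = 26.24679
P(10) = 19100000 / (1 + 26.24679·e^(−0.0369·10)) = 19100000 / (1 + 26.24679·0.691425)
= 19100000 / 19.1477 ≈ 997508.96

≈ 997,500 people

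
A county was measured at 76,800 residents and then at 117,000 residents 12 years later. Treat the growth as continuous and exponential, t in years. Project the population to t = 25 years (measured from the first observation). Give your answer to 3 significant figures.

r = ln(117000/76800) / 12 ≈ 0.035081 per year
P(25) = 76800 · e^(0.035081·25) = 76800 · 2.40372 ≈ 184606.03

≈ 185,000 residents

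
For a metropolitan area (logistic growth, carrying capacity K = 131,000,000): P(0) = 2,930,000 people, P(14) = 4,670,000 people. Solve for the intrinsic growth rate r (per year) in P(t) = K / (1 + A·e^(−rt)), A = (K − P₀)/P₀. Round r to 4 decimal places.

r ≈ 0.0343 per year

A = (131000000 − 2930000)/2930000 = 43.7099
4670000 = 131000000/(1 + 43.7099·e^(−r·14)) → e^(−14r) = (28.05139 − 1)/43.7099 = 0.618885
r = −ln(0.618885)/14 = 0.47984/14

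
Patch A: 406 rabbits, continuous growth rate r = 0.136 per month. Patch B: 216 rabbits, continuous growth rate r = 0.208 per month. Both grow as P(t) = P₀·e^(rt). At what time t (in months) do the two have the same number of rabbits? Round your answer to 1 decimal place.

t ≈ 8.8 months

406·e^(0.136t) = 216·e^(0.208t)
406/216 = e^((0.208 − 0.136)t) → ln(1.87963) = 0.072·t
t = 0.63107 / 0.072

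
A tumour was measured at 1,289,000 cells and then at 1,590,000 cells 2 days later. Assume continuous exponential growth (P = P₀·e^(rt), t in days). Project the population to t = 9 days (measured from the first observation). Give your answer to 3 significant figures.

r = ln(1590000/1289000) / 2 ≈ 0.104934 per day
P(9) = 1289000 · e^(0.104934·9) = 1289000 · 2.57128 ≈ 3314376.56

≈ 3,310,000 cells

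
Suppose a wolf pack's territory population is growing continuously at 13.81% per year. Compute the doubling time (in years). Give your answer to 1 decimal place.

doubling time ≈ 5.0 years

doubling time = ln(2) / |r| = 0.69315 / 0.1381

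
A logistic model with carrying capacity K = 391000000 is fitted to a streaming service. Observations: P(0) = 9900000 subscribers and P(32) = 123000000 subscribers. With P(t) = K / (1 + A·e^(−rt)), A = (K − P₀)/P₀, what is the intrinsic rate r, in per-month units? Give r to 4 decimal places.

r ≈ 0.0897 per month

A = (391000000 − 9900000)/9900000 = 38.49495
123000000 = 391000000/(1 + 38.49495·e^(−r·32)) → e^(−32r) = (3.17886 − 1)/38.49495 = 0.056601
r = −ln(0.056601)/32 = 2.87172/32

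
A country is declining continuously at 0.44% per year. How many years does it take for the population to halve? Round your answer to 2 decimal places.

half-life ≈ 157.53 years

half-life = ln(2) / |r| = 0.69315 / 0.0044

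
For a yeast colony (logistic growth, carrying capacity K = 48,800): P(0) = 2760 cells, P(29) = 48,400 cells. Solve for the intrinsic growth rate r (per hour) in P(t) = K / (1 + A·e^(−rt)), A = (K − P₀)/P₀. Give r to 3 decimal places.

r ≈ 0.262 per hour

A = (48800 − 2760)/2760 = 16.68116
48400 = 48800/(1 + 16.68116·e^(−r·29)) → e^(−29r) = (1.00826 − 1)/16.68116 = 0.000495
r = −ln(0.000495)/29 = 7.61007/29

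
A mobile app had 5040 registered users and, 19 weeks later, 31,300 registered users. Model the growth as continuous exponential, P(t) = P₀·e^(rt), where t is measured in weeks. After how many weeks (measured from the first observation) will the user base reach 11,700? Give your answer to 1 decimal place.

r = ln(31300/5040) / 19 ≈ 0.096116 per week
t = ln(11700/5040) / r = 0.84218 / 0.096116 ≈ 8.762

t ≈ 8.8 weeks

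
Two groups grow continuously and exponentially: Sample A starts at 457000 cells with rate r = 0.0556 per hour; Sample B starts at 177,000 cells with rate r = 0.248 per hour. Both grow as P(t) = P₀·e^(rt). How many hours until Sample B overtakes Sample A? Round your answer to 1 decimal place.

t ≈ 4.9 hours

457000·e^(0.0556t) = 177000·e^(0.248t)
457000/177000 = e^((0.248 − 0.0556)t) → ln(2.58192) = 0.1924·t
t = 0.94853 / 0.1924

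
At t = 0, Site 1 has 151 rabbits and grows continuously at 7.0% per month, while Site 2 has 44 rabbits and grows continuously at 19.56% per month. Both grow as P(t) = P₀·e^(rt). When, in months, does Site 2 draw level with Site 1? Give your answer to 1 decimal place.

151·e^(0.07t) = 44·e^(0.1956t)
151/44 = e^((0.1956 − 0.07)t) → ln(3.43182) = 0.1256·t
t = 1.23309 / 0.1256

t ≈ 9.8 months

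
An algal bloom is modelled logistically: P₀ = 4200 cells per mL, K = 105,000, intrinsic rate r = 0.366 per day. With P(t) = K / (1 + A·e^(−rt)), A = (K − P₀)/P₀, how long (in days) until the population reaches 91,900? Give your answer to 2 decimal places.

t ≈ 14.01 days

A = (105000 − 4200)/4200 = 24
91900 = 105000/(1 + 24·e^(−0.366t)) → 1 + 24·e^(−0.366t) = 1.14255
e^(−0.366t) = 0.005939 → t = ln(168.36641)/0.366 = 5.12614/0.366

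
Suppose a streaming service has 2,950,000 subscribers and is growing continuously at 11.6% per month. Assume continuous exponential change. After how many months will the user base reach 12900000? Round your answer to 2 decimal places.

12900000 = 2950000 · e^(0.116·t)
t = ln(12900000/2950000) / 0.116 = ln(4.37288) / 0.116 = 1.47542 / 0.116

t ≈ 12.72 months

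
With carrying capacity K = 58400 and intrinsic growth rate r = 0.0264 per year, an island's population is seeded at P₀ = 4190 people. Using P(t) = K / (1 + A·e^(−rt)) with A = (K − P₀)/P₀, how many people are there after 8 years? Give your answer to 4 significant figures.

A = (58400 − 4190)/4190 = 12.93795
P(8) = 58400 / (1 + 12.93795·e^(−0.0264·8)) = 58400 / (1 + 12.93795·0.809612)
= 58400 / 11.47472 ≈ 5089.45

≈ 5,089 people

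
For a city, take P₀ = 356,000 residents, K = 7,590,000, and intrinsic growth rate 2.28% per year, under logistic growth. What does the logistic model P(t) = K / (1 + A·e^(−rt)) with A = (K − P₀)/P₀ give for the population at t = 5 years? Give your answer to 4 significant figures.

A = (7590000 − 356000)/356000 = 20.32022
P(5) = 7590000 / (1 + 20.32022·e^(−0.0228·5)) = 7590000 / (1 + 20.32022·0.892258)
= 7590000 / 19.13088 ≈ 396740.72

≈ 396,700 residents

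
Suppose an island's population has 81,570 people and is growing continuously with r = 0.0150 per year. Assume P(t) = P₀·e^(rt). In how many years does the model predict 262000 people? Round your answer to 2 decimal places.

262000 = 81570 · e^(0.015·t)
t = ln(262000/81570) / 0.015 = ln(3.21197) / 0.015 = 1.16688 / 0.015

t ≈ 77.79 years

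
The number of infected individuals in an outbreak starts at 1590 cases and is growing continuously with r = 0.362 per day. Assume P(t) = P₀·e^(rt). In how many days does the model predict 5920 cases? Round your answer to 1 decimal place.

5920 = 1590 · e^(0.362·t)
t = ln(5920/1590) / 0.362 = ln(3.72327) / 0.362 = 1.3146 / 0.362

t ≈ 3.6 days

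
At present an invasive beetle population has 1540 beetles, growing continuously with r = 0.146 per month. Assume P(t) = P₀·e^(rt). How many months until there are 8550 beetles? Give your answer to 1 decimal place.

t ≈ 11.7 months

8550 = 1540 · e^(0.146·t)
t = ln(8550/1540) / 0.146 = ln(5.55195) / 0.146 = 1.71415 / 0.146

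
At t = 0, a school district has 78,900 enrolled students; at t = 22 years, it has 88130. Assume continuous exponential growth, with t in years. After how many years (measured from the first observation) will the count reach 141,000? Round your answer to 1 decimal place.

r = ln(88130/78900) / 22 ≈ 0.005029 per year
t = ln(141000/78900) / r = 0.58058 / 0.005029 ≈ 115.453

t ≈ 115.5 years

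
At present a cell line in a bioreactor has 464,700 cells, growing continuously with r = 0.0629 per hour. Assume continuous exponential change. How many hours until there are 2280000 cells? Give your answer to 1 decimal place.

t ≈ 25.3 hours

2280000 = 464700 · e^(0.0629·t)
t = ln(2280000/464700) / 0.0629 = ln(4.90639) / 0.0629 = 1.59054 / 0.0629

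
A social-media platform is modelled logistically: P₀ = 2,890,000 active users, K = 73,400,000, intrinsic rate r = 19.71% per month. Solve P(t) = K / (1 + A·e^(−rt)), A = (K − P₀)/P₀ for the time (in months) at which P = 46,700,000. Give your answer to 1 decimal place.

A = (73400000 − 2890000)/2890000 = 24.39792
46700000 = 73400000/(1 + 24.39792·e^(−0.1971t)) → 1 + 24.39792·e^(−0.1971t) = 1.57173
e^(−0.1971t) = 0.023434 → t = ln(42.67352)/0.1971 = 3.75358/0.1971

t ≈ 19.0 months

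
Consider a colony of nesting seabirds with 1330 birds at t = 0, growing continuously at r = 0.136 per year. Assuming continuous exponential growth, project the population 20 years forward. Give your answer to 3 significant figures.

P(20) = 1330 · e^(0.136·20) = 1330 · e^(2.72)
= 1330 · 15.18032 ≈ 20189.83

≈ 20,200 birds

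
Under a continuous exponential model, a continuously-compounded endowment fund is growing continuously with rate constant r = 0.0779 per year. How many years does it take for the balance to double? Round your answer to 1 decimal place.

doubling time ≈ 8.9 years

doubling time = ln(2) / |r| = 0.69315 / 0.0779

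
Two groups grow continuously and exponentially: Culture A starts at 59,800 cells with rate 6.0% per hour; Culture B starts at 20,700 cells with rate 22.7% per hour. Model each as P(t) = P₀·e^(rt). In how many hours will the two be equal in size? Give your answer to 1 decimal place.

59800·e^(0.06t) = 20700·e^(0.227t)
59800/20700 = e^((0.227 − 0.06)t) → ln(2.88889) = 0.167·t
t = 1.06087 / 0.167

t ≈ 6.4 hours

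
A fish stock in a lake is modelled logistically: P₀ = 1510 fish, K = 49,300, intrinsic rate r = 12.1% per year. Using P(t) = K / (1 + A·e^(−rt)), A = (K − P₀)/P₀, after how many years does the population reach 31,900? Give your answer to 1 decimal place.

A = (49300 − 1510)/1510 = 31.64901
31900 = 49300/(1 + 31.64901·e^(−0.121t)) → 1 + 31.64901·e^(−0.121t) = 1.54545
e^(−0.121t) = 0.017234 → t = ln(58.02318)/0.121 = 4.06084/0.121

t ≈ 33.6 years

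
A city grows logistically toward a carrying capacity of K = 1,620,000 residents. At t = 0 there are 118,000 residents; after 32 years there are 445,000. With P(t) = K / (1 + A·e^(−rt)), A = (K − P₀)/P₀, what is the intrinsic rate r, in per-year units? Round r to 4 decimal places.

r ≈ 0.0492 per year

A = (1620000 − 118000)/118000 = 12.72881
445000 = 1620000/(1 + 12.72881·e^(−r·32)) → e^(−32r) = (3.64045 − 1)/12.72881 = 0.207439
r = −ln(0.207439)/32 = 1.57292/32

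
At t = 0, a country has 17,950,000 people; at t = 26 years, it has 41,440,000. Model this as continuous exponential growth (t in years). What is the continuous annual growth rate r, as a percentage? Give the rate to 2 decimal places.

r ≈ 3.22% per year

41440000 = 17950000 · e^(r·26)
e^(26r) = 41440000/17950000 = 2.30864
r = ln(2.30864) / 26 = 0.83666 / 26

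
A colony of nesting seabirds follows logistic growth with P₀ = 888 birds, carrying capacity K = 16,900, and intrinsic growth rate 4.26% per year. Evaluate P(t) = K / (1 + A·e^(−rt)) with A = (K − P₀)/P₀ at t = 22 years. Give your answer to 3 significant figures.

A = (16900 − 888)/888 = 18.03153
P(22) = 16900 / (1 + 18.03153·e^(−0.0426·22)) = 16900 / (1 + 18.03153·0.391723)
= 16900 / 8.06337 ≈ 2095.9

≈ 2,100 birds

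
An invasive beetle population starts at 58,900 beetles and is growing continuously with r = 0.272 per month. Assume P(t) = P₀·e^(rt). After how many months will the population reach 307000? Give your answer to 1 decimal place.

307000 = 58900 · e^(0.272·t)
t = ln(307000/58900) / 0.272 = ln(5.21222) / 0.272 = 1.65101 / 0.272

t ≈ 6.1 months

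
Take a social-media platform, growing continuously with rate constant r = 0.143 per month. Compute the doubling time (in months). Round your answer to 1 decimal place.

doubling time ≈ 4.8 months

doubling time = ln(2) / |r| = 0.69315 / 0.143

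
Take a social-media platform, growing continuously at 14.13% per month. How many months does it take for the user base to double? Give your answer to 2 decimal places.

doubling time ≈ 4.91 months

doubling time = ln(2) / |r| = 0.69315 / 0.1413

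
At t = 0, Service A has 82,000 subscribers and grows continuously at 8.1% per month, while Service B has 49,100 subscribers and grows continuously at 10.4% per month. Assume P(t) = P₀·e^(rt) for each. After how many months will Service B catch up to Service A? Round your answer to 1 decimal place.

t ≈ 22.3 months

82000·e^(0.081t) = 49100·e^(0.104t)
82000/49100 = e^((0.104 − 0.081)t) → ln(1.67006) = 0.023·t
t = 0.51286 / 0.023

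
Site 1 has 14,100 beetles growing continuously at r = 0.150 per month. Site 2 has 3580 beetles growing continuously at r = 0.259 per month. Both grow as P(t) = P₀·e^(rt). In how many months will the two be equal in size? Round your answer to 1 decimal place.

t ≈ 12.6 months

14100·e^(0.15t) = 3580·e^(0.259t)
14100/3580 = e^((0.259 − 0.15)t) → ln(3.93855) = 0.109·t
t = 1.37081 / 0.109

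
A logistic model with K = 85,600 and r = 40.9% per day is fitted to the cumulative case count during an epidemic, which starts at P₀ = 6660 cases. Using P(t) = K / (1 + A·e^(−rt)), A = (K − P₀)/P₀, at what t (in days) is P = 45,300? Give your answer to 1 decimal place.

t ≈ 6.3 days

A = (85600 − 6660)/6660 = 11.85285
45300 = 85600/(1 + 11.85285·e^(−0.409t)) → 1 + 11.85285·e^(−0.409t) = 1.88962
e^(−0.409t) = 0.075056 → t = ln(13.32343)/0.409 = 2.58952/0.409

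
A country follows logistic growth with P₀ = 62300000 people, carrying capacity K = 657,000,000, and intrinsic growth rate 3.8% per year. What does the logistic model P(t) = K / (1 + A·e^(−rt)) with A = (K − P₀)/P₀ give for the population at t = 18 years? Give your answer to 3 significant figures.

A = (657000000 − 62300000)/62300000 = 9.54575
P(18) = 657000000 / (1 + 9.54575·e^(−0.038·18)) = 657000000 / (1 + 9.54575·0.504595)
= 657000000 / 5.81673 ≈ 112950024.37

≈ 113,000,000 people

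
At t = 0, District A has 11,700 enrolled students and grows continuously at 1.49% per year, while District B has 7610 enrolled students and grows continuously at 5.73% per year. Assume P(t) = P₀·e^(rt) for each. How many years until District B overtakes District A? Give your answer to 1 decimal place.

11700·e^(0.0149t) = 7610·e^(0.0573t)
11700/7610 = e^((0.0573 − 0.0149)t) → ln(1.53745) = 0.0424·t
t = 0.43013 / 0.0424

t ≈ 10.1 years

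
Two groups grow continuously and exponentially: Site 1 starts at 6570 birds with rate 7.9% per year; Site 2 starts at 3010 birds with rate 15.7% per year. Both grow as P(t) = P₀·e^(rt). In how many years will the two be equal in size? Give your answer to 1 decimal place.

6570·e^(0.079t) = 3010·e^(0.157t)
6570/3010 = e^((0.157 − 0.079)t) → ln(2.18272) = 0.078·t
t = 0.78057 / 0.078

t ≈ 10.0 years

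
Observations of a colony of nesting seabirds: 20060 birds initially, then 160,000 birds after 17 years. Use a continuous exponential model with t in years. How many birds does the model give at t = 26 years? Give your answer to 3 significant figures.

r = ln(160000/20060) / 17 ≈ 0.122144 per year
P(26) = 20060 · e^(0.122144·26) = 20060 · 23.94456 ≈ 480327.79

≈ 480,000 birds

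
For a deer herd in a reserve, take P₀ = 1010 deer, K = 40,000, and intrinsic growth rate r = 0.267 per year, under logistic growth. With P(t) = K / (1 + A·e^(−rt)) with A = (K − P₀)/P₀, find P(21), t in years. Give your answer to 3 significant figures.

A = (40000 − 1010)/1010 = 38.60396
P(21) = 40000 / (1 + 38.60396·e^(−0.267·21)) = 40000 / (1 + 38.60396·0.003672)
= 40000 / 1.14176 ≈ 35033.74

≈ 35,000 deer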